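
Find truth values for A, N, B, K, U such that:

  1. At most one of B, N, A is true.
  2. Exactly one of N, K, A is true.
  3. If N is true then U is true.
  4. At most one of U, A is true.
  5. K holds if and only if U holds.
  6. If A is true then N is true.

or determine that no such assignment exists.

A=F, N=F, B=T, K=T, U=T

  (1) {B, N, A}: 1 true — at most one ✓
  (2) {N, K, A}: 1 true — exactly one ✓
  (3) N=F ⇒ U: vacuous ✓
  (4) {U, A}: 1 true — at most one ✓
  (5) K=T, U=T — same ✓
  (6) A=F ⇒ N: vacuous ✓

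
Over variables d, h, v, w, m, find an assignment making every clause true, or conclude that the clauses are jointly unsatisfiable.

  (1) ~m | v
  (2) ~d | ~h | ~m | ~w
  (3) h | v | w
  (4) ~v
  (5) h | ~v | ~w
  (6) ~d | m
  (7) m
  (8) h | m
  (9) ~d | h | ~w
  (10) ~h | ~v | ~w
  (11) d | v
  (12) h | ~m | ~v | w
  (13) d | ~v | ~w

Case v = True:
  Clause (~v) is falsified — contradiction.
Case v = False:
  (~m | v) forces m = False.
  Clause (m) is falsified — contradiction.
Both cases fail, so the formula is unsatisfiable.

UNSATISFIABLE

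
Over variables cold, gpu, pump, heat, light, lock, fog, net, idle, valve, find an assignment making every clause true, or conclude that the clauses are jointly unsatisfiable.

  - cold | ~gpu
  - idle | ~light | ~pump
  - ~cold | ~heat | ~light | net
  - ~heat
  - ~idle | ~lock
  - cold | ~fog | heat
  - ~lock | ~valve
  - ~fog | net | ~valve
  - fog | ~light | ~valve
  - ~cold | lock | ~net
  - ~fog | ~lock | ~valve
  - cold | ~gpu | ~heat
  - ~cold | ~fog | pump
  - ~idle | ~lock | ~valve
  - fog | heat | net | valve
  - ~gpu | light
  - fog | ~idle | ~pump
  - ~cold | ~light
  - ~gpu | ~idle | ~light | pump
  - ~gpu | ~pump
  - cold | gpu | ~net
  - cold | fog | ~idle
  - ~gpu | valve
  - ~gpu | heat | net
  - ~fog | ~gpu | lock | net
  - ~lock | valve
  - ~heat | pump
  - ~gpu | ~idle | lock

Unit clause (~heat) forces heat = False.
Set cold = False.
  then (cold | ~gpu) forces gpu = False.
  then (cold | ~fog | heat) forces fog = False.
  then (cold | gpu | ~net) forces net = False.
  then (cold | fog | ~idle) forces idle = False.
  then (fog | heat | net | valve) forces valve = True.
  then (~lock | ~valve) forces lock = False.
  then (fog | ~light | ~valve) forces light = False.
Set pump = False.
All clauses satisfied.

cold=F, gpu=F, pump=F, heat=F, light=F, lock=F, fog=F, net=F, idle=F, valve=T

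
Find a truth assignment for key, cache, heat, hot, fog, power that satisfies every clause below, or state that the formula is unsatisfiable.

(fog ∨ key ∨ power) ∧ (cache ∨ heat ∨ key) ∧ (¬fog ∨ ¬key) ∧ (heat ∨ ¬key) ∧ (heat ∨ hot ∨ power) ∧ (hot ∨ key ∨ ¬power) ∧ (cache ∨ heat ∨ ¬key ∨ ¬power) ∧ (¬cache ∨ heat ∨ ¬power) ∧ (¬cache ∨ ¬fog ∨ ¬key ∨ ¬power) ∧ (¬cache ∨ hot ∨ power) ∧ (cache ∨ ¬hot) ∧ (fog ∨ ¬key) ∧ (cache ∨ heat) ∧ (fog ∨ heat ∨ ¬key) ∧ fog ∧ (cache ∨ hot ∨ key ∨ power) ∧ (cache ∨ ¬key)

key=F; cache=T; heat=F; hot=T; fog=T; power=F

Unit clause (fog) forces fog = True.
In (¬fog ∨ ¬key) only ¬key is left, so key = False.
Try cache = False:
  (cache ∨ heat ∨ key) forces heat = True.
  (cache ∨ ¬hot) forces hot = False.
  (hot ∨ key ∨ ¬power) forces power = False.
  clause (cache ∨ hot ∨ key ∨ power) is falsified — backtrack.
So cache = True.
Set heat = False.
  then (¬cache ∨ heat ∨ ¬power) forces power = False.
  then (¬cache ∨ hot ∨ power) forces hot = True.
All clauses satisfied.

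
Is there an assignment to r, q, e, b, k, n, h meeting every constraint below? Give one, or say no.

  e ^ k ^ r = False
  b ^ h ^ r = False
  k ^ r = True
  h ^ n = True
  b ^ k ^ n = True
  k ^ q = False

Adding constraints 2, 3, 4, 5 mod 2: every variable appears an even number of times on the left, so the left side is 0.
But the right sides sum to 1 (mod 2). 0 ≠ 1 — the system is inconsistent.

Unsatisfiable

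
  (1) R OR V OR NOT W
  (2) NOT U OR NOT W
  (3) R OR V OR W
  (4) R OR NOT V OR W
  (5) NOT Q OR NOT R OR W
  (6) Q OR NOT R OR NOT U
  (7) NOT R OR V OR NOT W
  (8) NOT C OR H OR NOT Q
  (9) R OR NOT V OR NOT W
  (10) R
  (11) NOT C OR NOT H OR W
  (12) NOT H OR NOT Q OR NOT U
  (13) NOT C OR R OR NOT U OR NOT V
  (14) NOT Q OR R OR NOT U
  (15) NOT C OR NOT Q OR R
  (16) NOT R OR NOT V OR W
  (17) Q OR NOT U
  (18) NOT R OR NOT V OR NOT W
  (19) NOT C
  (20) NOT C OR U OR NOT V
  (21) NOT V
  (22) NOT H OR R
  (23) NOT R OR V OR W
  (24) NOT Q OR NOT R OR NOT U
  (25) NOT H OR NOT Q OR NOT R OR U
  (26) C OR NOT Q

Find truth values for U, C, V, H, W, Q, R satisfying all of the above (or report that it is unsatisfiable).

UNSATISFIABLE

Case V = True:
  Clause (NOT V) is falsified — contradiction.
Case V = False:
  (R) forces R = True.
  (NOT R OR V OR NOT W) forces W = False.
  Clause (NOT R OR V OR W) is falsified — contradiction.
Both cases fail, so the formula is unsatisfiable.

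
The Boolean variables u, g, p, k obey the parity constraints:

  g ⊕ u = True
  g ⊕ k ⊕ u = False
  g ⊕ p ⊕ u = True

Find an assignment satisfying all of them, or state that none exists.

u = True, g = False, p = False, k = True

g ⊕ u = F ⊕ T = True ✓
g ⊕ k ⊕ u = F ⊕ T ⊕ T = False ✓
g ⊕ p ⊕ u = F ⊕ F ⊕ T = True ✓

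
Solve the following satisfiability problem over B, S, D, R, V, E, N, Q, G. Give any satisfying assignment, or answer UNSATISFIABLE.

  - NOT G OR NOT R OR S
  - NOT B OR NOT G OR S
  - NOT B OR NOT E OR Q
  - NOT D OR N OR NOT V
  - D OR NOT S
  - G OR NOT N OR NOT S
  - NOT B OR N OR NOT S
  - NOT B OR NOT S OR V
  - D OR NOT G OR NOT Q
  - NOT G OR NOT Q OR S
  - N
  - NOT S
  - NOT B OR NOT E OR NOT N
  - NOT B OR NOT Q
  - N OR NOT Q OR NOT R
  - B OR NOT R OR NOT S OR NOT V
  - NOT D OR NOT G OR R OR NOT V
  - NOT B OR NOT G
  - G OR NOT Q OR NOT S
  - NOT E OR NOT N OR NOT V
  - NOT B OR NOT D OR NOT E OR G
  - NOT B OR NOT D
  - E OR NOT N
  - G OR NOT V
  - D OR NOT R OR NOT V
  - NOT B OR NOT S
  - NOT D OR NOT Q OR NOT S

B=F, S=F, D=F, R=F, V=F, E=T, N=T, Q=F, G=F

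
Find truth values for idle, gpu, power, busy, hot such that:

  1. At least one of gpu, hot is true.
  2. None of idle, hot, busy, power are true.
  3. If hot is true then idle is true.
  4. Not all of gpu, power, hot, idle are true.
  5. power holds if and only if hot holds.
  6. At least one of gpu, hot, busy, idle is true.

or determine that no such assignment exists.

idle=F, gpu=T, power=F, busy=F, hot=F

  (1) {gpu, hot}: 1 true — at least one ✓
  (2) {idle, hot, busy, power}: 0 true — none ✓
  (3) hot=F ⇒ idle: vacuous ✓
  (4) {gpu, power, hot, idle}: 1/4 true — not all ✓
  (5) power=F, hot=F — same ✓
  (6) {gpu, hot, busy, idle}: 1 true — at least one ✓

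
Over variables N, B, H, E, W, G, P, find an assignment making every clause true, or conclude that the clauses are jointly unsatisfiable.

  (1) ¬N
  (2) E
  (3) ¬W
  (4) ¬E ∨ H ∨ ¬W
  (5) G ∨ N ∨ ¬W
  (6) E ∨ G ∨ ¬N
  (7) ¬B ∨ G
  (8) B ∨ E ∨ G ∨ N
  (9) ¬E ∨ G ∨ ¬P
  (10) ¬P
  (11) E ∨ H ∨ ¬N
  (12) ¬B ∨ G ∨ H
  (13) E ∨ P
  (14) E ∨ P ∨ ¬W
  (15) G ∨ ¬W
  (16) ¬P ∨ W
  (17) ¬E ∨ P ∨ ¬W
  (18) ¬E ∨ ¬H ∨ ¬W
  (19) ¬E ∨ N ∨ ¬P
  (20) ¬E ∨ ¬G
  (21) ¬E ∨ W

Case N = True:
  Clause (¬N) is falsified — contradiction.
Case N = False:
  (E) forces E = True.
  (¬W) forces W = False.
  Clause (¬E ∨ W) is falsified — contradiction.
Both cases fail, so the formula is unsatisfiable.

UNSATISFIABLE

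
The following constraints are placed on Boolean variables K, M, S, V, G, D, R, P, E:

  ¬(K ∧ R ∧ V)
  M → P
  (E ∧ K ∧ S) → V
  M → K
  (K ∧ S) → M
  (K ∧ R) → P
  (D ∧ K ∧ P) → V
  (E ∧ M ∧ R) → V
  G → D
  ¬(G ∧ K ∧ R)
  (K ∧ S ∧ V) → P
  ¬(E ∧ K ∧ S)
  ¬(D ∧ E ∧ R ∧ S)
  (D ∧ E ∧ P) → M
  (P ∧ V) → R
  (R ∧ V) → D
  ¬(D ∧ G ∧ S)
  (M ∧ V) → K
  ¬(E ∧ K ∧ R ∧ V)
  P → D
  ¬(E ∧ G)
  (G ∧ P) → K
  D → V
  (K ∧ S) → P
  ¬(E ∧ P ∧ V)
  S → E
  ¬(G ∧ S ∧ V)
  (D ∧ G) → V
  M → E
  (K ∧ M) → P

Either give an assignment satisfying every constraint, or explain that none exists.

K=F; M=F; S=F; V=T; G=F; D=T; R=T; P=F; E=T

Set K = False.
  then (K ∨ ¬M) forces M = False.
Set S = False.
Set V = True.
Set G = False.
Set D = True.
Set R = True.
Set P = False.
Set E = True.
All clauses satisfied.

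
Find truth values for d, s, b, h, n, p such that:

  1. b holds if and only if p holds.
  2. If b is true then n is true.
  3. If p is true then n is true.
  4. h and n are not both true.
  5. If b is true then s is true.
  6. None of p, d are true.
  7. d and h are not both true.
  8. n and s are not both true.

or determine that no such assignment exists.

d=F; s=F; b=F; h=F; n=F; p=F

  (1) b=F, p=F — same ✓
  (2) b=F ⇒ n: vacuous ✓
  (3) p=F ⇒ n: vacuous ✓
  (4) h=F, n=F — not both ✓
  (5) b=F ⇒ s: vacuous ✓
  (6) {p, d}: 0 true — none ✓
  (7) d=F, h=F — not both ✓
  (8) n=F, s=F — not both ✓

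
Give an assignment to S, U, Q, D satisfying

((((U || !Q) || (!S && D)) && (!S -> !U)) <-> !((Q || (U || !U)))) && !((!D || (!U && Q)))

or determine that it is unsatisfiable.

S = False, U = True, Q = False, D = True

  (((U || !Q) || (!S && D)) && (!S -> !U)) <-> !((Q || (U || !U))) = True
    ((U || !Q) || (!S && D)) && (!S -> !U) = False
      (U || !Q) || (!S && D) = True
        U || !Q = True
          !Q = True
        !S && D = True
          !S = True
      !S -> !U = False
        !S = True
        !U = False
    !((Q || (U || !U))) = False
      Q || (U || !U) = True
        U || !U = True
          !U = False
  !((!D || (!U && Q))) = True
    !D || (!U && Q) = False
      !D = False
      !U && Q = False
        !U = False
Both conjuncts True, so the formula holds.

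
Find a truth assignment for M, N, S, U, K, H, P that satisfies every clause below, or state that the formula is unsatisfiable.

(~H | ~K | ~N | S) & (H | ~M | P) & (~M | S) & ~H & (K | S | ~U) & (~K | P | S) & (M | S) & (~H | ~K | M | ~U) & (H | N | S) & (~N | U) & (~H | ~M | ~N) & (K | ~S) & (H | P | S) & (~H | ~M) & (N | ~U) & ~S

UNSATISFIABLE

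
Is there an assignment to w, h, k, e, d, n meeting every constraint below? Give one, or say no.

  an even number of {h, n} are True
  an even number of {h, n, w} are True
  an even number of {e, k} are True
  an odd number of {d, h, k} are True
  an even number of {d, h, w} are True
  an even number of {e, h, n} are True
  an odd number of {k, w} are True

Adding constraints 2, 3, 4, 5, 6 mod 2: every variable appears an even number of times on the left, so the left side is 0.
But the right sides sum to 1 (mod 2). 0 ≠ 1 — the system is inconsistent.

UNSATISFIABLE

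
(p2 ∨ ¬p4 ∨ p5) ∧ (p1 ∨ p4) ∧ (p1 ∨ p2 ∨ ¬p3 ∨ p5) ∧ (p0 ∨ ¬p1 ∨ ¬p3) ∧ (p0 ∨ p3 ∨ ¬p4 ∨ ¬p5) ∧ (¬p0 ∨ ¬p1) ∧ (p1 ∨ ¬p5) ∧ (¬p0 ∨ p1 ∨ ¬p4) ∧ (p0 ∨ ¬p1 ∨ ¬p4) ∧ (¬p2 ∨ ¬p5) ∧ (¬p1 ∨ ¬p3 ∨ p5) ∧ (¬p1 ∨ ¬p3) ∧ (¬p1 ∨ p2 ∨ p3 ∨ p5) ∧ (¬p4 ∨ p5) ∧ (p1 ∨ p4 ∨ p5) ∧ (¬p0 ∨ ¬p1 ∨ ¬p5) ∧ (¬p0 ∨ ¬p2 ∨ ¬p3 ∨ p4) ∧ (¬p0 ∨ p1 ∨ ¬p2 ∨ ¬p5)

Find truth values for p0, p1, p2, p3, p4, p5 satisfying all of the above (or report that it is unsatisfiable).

p0 = False; p1 = True; p2 = True; p3 = False; p4 = False; p5 = False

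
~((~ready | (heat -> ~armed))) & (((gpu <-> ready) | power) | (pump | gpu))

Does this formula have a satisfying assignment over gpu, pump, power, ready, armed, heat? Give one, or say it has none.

gpu = True, pump = False, power = False, ready = True, armed = True, heat = True

  ~((~ready | (heat -> ~armed))) = True
    ~ready | (heat -> ~armed) = False
      ~ready = False
      heat -> ~armed = False
        ~armed = False
  ((gpu <-> ready) | power) | (pump | gpu) = True
    (gpu <-> ready) | power = True
      gpu <-> ready = True
    pump | gpu = True
Both conjuncts True, so the formula holds.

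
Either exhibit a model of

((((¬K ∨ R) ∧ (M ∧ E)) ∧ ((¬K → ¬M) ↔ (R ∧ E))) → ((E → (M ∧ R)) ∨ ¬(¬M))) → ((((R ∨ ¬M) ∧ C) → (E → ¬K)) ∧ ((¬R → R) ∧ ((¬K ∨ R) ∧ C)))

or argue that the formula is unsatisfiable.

R=T, K=F, M=F, C=T, E=T

  ((((¬K ∨ R) ∧ (M ∧ E)) ∧ ((¬K → ¬M) ↔ (R ∧ E))) → ((E → (M ∧ R)) ∨ ¬(¬M))) → ((((R ∨ ¬M) ∧ C) → (E → ¬K)) ∧ ((¬R → R) ∧ ((¬K ∨ R) ∧ C))) = True
    (((¬K ∨ R) ∧ (M ∧ E)) ∧ ((¬K → ¬M) ↔ (R ∧ E))) → ((E → (M ∧ R)) ∨ ¬(¬M)) = True
      ((¬K ∨ R) ∧ (M ∧ E)) ∧ ((¬K → ¬M) ↔ (R ∧ E)) = False
        (¬K ∨ R) ∧ (M ∧ E) = False
          ¬K ∨ R = True
            ¬K = True
          M ∧ E = False
        (¬K → ¬M) ↔ (R ∧ E) = True
          ¬K → ¬M = True
            ¬K = True
            ¬M = True
          R ∧ E = True
      (E → (M ∧ R)) ∨ ¬(¬M) = False
        E → (M ∧ R) = False
          M ∧ R = False
        ¬(¬M) = False
          ¬M = True
    (((R ∨ ¬M) ∧ C) → (E → ¬K)) ∧ ((¬R → R) ∧ ((¬K ∨ R) ∧ C)) = True
      ((R ∨ ¬M) ∧ C) → (E → ¬K) = True
        (R ∨ ¬M) ∧ C = True
          R ∨ ¬M = True
            ¬M = True
        E → ¬K = True
          ¬K = True
      (¬R → R) ∧ ((¬K ∨ R) ∧ C) = True
        ¬R → R = True
          ¬R = False
        (¬K ∨ R) ∧ C = True
          ¬K ∨ R = True
            ¬K = True
The formula evaluates to True.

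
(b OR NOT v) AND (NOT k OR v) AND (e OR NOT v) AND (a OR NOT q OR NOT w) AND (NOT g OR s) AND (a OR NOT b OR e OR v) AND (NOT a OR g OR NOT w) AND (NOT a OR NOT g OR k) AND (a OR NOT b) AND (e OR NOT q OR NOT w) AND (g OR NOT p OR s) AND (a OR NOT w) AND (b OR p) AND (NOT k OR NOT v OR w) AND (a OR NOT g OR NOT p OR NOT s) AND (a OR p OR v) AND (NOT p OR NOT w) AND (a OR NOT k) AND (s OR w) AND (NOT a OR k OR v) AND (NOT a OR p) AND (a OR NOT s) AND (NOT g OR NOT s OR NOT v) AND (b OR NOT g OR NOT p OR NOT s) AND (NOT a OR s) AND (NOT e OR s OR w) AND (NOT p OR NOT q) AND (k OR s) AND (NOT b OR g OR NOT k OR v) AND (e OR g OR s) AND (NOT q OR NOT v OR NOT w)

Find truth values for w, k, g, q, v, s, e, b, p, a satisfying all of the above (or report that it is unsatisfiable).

Set w = False.
  then (s OR w) forces s = True.
  then (a OR NOT s) forces a = True.
  then (NOT a OR p) forces p = True.
  then (NOT p OR NOT q) forces q = False.
Try k = True:
  (NOT k OR v) forces v = True.
  clause (NOT k OR NOT v OR w) is falsified — backtrack.
So k = False.
  then (NOT a OR NOT g OR k) forces g = False.
  then (NOT a OR k OR v) forces v = True.
  then (b OR NOT v) forces b = True.
  then (e OR NOT v) forces e = True.
All clauses satisfied.

w: False; k: False; g: False; q: False; v: True; s: True; e: True; b: True; p: True; a: True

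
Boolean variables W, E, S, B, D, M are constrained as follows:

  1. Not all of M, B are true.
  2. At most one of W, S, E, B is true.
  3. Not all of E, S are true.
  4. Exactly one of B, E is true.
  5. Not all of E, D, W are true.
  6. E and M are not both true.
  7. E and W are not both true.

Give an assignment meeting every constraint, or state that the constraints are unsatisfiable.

W = False, E = True, S = False, B = False, D = True, M = False

  (1) {M, B}: 0/2 true — not all ✓
  (2) {W, S, E, B}: 1 true — at most one ✓
  (3) {E, S}: 1/2 true — not all ✓
  (4) {B, E}: 1 true — exactly one ✓
  (5) {E, D, W}: 2/3 true — not all ✓
  (6) E=T, M=F — not both ✓
  (7) E=T, W=F — not both ✓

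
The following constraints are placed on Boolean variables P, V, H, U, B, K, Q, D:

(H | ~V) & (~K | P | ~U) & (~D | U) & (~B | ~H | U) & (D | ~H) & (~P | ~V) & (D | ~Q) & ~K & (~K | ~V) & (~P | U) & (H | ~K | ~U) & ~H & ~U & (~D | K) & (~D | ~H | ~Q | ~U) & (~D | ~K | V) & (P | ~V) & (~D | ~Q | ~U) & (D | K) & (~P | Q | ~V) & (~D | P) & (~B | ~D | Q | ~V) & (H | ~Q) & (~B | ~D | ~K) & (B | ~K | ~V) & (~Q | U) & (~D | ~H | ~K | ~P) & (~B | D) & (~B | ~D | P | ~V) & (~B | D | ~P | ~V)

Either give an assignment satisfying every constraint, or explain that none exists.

Case H = True:
  Clause (~H) is falsified — contradiction.
Case H = False:
  (H | ~V) forces V = False.
  (~K) forces K = False.
  (~U) forces U = False.
  (~D | U) forces D = False.
  Clause (D | K) is falsified — contradiction.
Both cases fail, so the formula is unsatisfiable.

No satisfying assignment exists.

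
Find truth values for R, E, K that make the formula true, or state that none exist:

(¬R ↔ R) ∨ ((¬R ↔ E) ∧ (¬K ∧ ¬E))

R = True, E = False, K = False

  (¬R ↔ R) ∨ ((¬R ↔ E) ∧ (¬K ∧ ¬E)) = True
    ¬R ↔ R = False
      ¬R = False
    (¬R ↔ E) ∧ (¬K ∧ ¬E) = True
      ¬R ↔ E = True
        ¬R = False
      ¬K ∧ ¬E = True
        ¬K = True
        ¬E = True
The formula evaluates to True.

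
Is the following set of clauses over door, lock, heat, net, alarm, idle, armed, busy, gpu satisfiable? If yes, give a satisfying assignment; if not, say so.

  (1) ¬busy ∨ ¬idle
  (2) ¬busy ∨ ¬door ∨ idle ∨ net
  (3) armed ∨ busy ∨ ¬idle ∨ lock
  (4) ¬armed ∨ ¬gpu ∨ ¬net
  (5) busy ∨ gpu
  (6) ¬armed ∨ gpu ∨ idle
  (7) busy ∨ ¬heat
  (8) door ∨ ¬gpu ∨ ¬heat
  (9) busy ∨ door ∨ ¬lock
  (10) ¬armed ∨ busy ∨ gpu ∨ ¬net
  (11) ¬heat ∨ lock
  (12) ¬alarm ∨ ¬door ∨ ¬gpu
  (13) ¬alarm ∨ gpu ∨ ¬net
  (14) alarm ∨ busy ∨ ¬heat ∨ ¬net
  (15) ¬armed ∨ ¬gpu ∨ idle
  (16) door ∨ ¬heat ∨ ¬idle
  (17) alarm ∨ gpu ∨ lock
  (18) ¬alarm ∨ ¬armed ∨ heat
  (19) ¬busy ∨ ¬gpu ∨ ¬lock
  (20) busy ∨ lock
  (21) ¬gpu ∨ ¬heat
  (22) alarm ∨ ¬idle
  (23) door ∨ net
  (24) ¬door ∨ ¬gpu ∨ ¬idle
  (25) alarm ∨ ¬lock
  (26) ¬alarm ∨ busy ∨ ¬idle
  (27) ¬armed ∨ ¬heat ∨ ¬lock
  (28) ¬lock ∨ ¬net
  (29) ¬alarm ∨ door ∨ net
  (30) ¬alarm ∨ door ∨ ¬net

Set door = False.
  then (door ∨ net) forces net = True.
  then (¬lock ∨ ¬net) forces lock = False.
  then (¬alarm ∨ door ∨ ¬net) forces alarm = False.
  then (¬heat ∨ lock) forces heat = False.
  then (alarm ∨ gpu ∨ lock) forces gpu = True.
  then (busy ∨ lock) forces busy = True.
  then (alarm ∨ ¬idle) forces idle = False.
  then (¬armed ∨ ¬gpu ∨ ¬net) forces armed = False.
All clauses satisfied.

door = False, lock = False, heat = False, net = True, alarm = False, idle = False, armed = False, busy = True, gpu = True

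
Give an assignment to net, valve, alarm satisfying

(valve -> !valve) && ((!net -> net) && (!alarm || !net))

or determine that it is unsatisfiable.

net=T, valve=F, alarm=F

  valve -> !valve = True
    !valve = True
  (!net -> net) && (!alarm || !net) = True
    !net -> net = True
      !net = False
    !alarm || !net = True
      !alarm = True
      !net = False
Both conjuncts True, so the formula holds.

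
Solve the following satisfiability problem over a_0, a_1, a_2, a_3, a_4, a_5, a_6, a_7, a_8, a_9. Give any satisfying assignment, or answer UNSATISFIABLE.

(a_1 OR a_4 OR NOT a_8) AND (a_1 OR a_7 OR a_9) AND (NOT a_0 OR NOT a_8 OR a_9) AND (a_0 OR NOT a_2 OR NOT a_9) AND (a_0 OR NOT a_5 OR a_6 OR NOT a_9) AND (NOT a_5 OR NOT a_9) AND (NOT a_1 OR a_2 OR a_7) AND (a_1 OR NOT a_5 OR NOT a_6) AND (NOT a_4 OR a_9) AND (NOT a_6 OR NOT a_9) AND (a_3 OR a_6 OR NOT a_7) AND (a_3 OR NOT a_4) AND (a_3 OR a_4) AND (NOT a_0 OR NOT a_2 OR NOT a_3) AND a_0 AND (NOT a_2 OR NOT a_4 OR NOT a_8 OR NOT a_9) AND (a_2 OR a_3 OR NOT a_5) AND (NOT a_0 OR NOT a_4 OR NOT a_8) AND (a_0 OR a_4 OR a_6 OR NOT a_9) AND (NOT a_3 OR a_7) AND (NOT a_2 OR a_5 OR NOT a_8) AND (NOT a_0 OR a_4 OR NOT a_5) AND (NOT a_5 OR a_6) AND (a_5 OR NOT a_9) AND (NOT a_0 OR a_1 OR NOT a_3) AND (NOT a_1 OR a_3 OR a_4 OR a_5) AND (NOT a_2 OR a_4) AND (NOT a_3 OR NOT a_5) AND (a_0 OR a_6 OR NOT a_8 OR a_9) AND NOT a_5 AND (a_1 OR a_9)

Unit clause (a_0) forces a_0 = True.
Unit clause (NOT a_5) forces a_5 = False.
In (a_5 OR NOT a_9) only NOT a_9 is left, so a_9 = False.
In (a_1 OR a_9) only a_1 is left, so a_1 = True.
In (NOT a_0 OR NOT a_8 OR a_9) only NOT a_8 is left, so a_8 = False.
In (NOT a_4 OR a_9) only NOT a_4 is left, so a_4 = False.
In (a_3 OR a_4) only a_3 is left, so a_3 = True.
In (NOT a_0 OR NOT a_2 OR NOT a_3) only NOT a_2 is left, so a_2 = False.
In (NOT a_3 OR a_7) only a_7 is left, so a_7 = True.
Set a_6 = False.
All clauses satisfied.

a_0 = True, a_1 = True, a_2 = False, a_3 = True, a_4 = False, a_5 = False, a_6 = False, a_7 = True, a_8 = False, a_9 = False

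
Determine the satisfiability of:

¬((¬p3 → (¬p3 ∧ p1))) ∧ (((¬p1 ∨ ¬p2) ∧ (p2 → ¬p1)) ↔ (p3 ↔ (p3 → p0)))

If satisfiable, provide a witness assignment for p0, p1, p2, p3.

UNSATISFIABLE

Case p3 = True: the conjunct ¬((¬p3 → (¬p3 ∧ p1))) becomes ¬((False → False)) = False.
Case p3 = False: the formula simplifies to ¬p1 ∧ ¬(((¬p1 ∨ ¬p2) ∧ (p2 → ¬p1))).
  p1 = True: the conjunct ¬p1 is False.
  p1 = False: the conjunct ¬(((¬p1 ∨ ¬p2) ∧ (p2 → ¬p1))) becomes ¬((True ∧ True)) = False.
Both cases fail — unsatisfiable.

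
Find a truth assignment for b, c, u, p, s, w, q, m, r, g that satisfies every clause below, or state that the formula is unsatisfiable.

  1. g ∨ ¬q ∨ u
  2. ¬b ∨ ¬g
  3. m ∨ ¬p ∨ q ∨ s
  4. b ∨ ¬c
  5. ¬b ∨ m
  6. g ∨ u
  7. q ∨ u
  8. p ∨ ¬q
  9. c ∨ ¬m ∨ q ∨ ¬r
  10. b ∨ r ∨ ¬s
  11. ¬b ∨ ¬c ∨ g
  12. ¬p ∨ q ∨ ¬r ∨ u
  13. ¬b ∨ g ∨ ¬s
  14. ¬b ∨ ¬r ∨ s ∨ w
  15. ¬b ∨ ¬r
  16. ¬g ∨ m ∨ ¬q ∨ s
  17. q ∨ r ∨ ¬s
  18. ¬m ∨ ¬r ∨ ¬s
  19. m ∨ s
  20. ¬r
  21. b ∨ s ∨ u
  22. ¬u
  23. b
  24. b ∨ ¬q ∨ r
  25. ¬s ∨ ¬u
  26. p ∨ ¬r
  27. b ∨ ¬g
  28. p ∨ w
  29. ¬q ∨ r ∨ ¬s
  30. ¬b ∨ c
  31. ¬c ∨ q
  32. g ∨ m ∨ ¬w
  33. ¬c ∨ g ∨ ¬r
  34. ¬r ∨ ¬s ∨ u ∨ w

Unsatisfiable

Case u = True:
  Clause (¬u) is falsified — contradiction.
Case u = False:
  (g ∨ u) forces g = True.
  (¬b ∨ ¬g) forces b = False.
  Clause (b) is falsified — contradiction.
Both cases fail, so the formula is unsatisfiable.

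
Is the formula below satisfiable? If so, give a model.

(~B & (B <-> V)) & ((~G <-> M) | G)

B: False; V: False; M: True; G: True

  ~B & (B <-> V) = True
    ~B = True
    B <-> V = True
  (~G <-> M) | G = True
    ~G <-> M = False
      ~G = False
Both conjuncts True, so the formula holds.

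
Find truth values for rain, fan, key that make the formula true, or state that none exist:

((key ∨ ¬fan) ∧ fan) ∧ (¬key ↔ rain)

rain = False, fan = True, key = True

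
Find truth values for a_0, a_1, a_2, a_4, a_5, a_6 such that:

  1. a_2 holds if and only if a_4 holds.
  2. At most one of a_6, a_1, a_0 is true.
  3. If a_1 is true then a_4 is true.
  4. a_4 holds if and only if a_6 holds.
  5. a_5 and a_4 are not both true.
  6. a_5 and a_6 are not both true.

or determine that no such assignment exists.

a_0 = True, a_1 = False, a_2 = False, a_4 = False, a_5 = True, a_6 = False

  (1) a_2=F, a_4=F — same ✓
  (2) {a_6, a_1, a_0}: 1 true — at most one ✓
  (3) a_1=F ⇒ a_4: vacuous ✓
  (4) a_4=F, a_6=F — same ✓
  (5) a_5=T, a_4=F — not both ✓
  (6) a_5=T, a_6=F — not both ✓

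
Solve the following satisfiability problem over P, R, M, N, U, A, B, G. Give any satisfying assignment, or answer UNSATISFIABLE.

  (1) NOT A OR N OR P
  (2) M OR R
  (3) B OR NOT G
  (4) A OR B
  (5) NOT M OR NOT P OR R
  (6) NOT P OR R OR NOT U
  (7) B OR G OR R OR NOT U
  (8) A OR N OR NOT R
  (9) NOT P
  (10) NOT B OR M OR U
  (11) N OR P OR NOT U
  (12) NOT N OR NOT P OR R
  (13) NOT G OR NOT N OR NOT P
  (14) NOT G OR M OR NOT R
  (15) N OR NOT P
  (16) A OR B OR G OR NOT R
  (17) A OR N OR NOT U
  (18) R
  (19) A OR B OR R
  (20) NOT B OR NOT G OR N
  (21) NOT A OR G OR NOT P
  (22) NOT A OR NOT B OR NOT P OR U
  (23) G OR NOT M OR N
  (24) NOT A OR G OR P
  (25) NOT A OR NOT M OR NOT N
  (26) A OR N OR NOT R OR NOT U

Unit clause (NOT P) forces P = False.
Unit clause (R) forces R = True.
Set M = True.
Try N = False:
  (NOT A OR N OR P) forces A = False.
  clause (A OR N OR NOT R) is falsified — backtrack.
So N = True.
  then (NOT A OR NOT M OR NOT N) forces A = False.
  then (A OR B) forces B = True.
Set U = True.
Set G = True.
All clauses satisfied.

P=F; R=T; M=T; N=T; U=T; A=F; B=T; G=T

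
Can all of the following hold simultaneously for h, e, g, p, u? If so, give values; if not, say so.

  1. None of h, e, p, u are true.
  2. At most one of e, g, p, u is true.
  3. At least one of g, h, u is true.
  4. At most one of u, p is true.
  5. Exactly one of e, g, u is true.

h = False; e = False; g = True; p = False; u = False

  (1) {h, e, p, u}: 0 true — none ✓
  (2) {e, g, p, u}: 1 true — at most one ✓
  (3) {g, h, u}: 1 true — at least one ✓
  (4) {u, p}: 0 true — at most one ✓
  (5) {e, g, u}: 1 true — exactly one ✓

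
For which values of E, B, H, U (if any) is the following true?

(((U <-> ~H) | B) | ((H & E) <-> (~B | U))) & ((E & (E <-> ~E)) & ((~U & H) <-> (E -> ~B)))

The conjunct E <-> ~E is unsatisfiable on its own:
  E=F: evaluates to False.
  E=T: evaluates to False.
So the whole conjunction is unsatisfiable.

Unsatisfiable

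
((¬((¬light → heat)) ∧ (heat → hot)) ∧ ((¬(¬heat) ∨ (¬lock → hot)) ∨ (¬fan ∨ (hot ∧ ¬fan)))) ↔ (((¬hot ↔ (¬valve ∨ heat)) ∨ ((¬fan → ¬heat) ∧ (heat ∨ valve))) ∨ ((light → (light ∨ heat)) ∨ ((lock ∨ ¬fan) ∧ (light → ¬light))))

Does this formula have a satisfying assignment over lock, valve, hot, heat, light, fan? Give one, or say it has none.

lock=T; valve=F; hot=T; heat=F; light=F; fan=F

  ((¬((¬light → heat)) ∧ (heat → hot)) ∧ ((¬(¬heat) ∨ (¬lock → hot)) ∨ (¬fan ∨ (hot ∧ ¬fan)))) ↔ (((¬hot ↔ (¬valve ∨ heat)) ∨ ((¬fan → ¬heat) ∧ (heat ∨ valve))) ∨ ((light → (light ∨ heat)) ∨ ((lock ∨ ¬fan) ∧ (light → ¬light)))) = True
    (¬((¬light → heat)) ∧ (heat → hot)) ∧ ((¬(¬heat) ∨ (¬lock → hot)) ∨ (¬fan ∨ (hot ∧ ¬fan))) = True
      ¬((¬light → heat)) ∧ (heat → hot) = True
        ¬((¬light → heat)) = True
          ¬light → heat = False
            ¬light = True
        heat → hot = True
      (¬(¬heat) ∨ (¬lock → hot)) ∨ (¬fan ∨ (hot ∧ ¬fan)) = True
        ¬(¬heat) ∨ (¬lock → hot) = True
          ¬(¬heat) = False
            ¬heat = True
          ¬lock → hot = True
            ¬lock = False
        ¬fan ∨ (hot ∧ ¬fan) = True
          ¬fan = True
          hot ∧ ¬fan = True
            ¬fan = True
    ((¬hot ↔ (¬valve ∨ heat)) ∨ ((¬fan → ¬heat) ∧ (heat ∨ valve))) ∨ ((light → (light ∨ heat)) ∨ ((lock ∨ ¬fan) ∧ (light → ¬light))) = True
      (¬hot ↔ (¬valve ∨ heat)) ∨ ((¬fan → ¬heat) ∧ (heat ∨ valve)) = False
        ¬hot ↔ (¬valve ∨ heat) = False
          ¬hot = False
          ¬valve ∨ heat = True
            ¬valve = True
        (¬fan → ¬heat) ∧ (heat ∨ valve) = False
          ¬fan → ¬heat = True
            ¬fan = True
            ¬heat = True
          heat ∨ valve = False
      (light → (light ∨ heat)) ∨ ((lock ∨ ¬fan) ∧ (light → ¬light)) = True
        light → (light ∨ heat) = True
          light ∨ heat = False
        (lock ∨ ¬fan) ∧ (light → ¬light) = True
          lock ∨ ¬fan = True
            ¬fan = True
          light → ¬light = True
            ¬light = True
The formula evaluates to True.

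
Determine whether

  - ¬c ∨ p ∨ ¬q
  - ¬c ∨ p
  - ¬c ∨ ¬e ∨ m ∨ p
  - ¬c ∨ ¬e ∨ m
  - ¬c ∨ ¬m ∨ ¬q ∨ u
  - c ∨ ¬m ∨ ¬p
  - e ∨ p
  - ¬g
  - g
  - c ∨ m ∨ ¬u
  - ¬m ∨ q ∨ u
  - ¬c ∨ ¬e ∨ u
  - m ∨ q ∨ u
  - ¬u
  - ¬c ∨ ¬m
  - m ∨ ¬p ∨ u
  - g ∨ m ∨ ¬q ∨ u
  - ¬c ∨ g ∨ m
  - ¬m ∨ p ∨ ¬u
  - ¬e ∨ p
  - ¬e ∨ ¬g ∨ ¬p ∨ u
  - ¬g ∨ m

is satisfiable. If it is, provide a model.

Case g = True:
  Clause (¬g) is falsified — contradiction.
Case g = False:
  Clause (g) is falsified — contradiction.
Both cases fail, so the formula is unsatisfiable.

UNSATISFIABLE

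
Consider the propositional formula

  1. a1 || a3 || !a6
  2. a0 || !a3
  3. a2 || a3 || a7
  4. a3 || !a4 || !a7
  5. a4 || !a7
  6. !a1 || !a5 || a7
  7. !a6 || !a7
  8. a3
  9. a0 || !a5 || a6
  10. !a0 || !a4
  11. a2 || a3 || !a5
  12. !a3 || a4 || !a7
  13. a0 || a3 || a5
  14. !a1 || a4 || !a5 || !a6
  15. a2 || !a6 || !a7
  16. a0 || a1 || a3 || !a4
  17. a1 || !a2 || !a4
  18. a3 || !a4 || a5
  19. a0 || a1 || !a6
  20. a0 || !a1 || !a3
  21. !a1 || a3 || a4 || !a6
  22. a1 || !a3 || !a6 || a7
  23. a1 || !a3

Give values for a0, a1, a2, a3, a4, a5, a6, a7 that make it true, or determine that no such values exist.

a0=T, a1=T, a2=F, a3=T, a4=F, a5=F, a6=F, a7=F

Unit clause (a3) forces a3 = True.
In (a1 || !a3) only a1 is left, so a1 = True.
In (a0 || !a3) only a0 is left, so a0 = True.
In (!a0 || !a4) only !a4 is left, so a4 = False.
In (!a3 || a4 || !a7) only !a7 is left, so a7 = False.
In (!a1 || !a5 || a7) only !a5 is left, so a5 = False.
Set a2 = False.
Set a6 = False.
All clauses satisfied.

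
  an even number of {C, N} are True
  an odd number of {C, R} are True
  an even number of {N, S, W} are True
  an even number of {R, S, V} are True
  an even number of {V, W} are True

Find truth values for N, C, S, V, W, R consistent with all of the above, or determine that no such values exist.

Unsatisfiable — no assignment works.

Adding constraints 1, 2, 3, 4, 5 mod 2: every variable appears an even number of times on the left, so the left side is 0.
But the right sides sum to 1 (mod 2). 0 ≠ 1 — the system is inconsistent.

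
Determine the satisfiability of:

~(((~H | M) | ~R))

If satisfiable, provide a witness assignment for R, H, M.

R = True, H = True, M = False

  ~(((~H | M) | ~R)) = True
    (~H | M) | ~R = False
      ~H | M = False
        ~H = False
      ~R = False
The formula evaluates to True.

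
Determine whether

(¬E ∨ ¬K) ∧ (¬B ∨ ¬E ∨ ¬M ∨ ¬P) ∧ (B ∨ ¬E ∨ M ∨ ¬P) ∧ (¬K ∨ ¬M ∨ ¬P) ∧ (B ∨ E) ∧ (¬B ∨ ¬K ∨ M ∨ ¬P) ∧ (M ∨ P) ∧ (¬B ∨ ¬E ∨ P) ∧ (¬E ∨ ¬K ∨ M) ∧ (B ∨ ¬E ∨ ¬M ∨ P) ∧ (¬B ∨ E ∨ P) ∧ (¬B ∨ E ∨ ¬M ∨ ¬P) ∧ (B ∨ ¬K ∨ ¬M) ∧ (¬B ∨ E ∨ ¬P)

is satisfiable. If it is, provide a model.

Set B = True.
Set M = False.
  then (M ∨ P) forces P = True.
  then (¬B ∨ E ∨ ¬P) forces E = True.
  then (¬E ∨ ¬K) forces K = False.
All clauses satisfied.

B = True, M = False, P = True, K = False, E = True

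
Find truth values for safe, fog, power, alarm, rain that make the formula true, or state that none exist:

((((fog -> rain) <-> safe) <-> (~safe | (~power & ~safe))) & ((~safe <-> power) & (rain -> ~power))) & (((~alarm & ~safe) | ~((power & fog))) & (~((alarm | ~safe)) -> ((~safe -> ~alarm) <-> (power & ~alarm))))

safe=F, fog=T, power=T, alarm=F, rain=F

  (((fog -> rain) <-> safe) <-> (~safe | (~power & ~safe))) & ((~safe <-> power) & (rain -> ~power)) = True
    ((fog -> rain) <-> safe) <-> (~safe | (~power & ~safe)) = True
      (fog -> rain) <-> safe = True
        fog -> rain = False
      ~safe | (~power & ~safe) = True
        ~safe = True
        ~power & ~safe = False
          ~power = False
          ~safe = True
    (~safe <-> power) & (rain -> ~power) = True
      ~safe <-> power = True
        ~safe = True
      rain -> ~power = True
        ~power = False
  ((~alarm & ~safe) | ~((power & fog))) & (~((alarm | ~safe)) -> ((~safe -> ~alarm) <-> (power & ~alarm))) = True
    (~alarm & ~safe) | ~((power & fog)) = True
      ~alarm & ~safe = True
        ~alarm = True
        ~safe = True
      ~((power & fog)) = False
        power & fog = True
    ~((alarm | ~safe)) -> ((~safe -> ~alarm) <-> (power & ~alarm)) = True
      ~((alarm | ~safe)) = False
        alarm | ~safe = True
          ~safe = True
      (~safe -> ~alarm) <-> (power & ~alarm) = True
        ~safe -> ~alarm = True
          ~safe = True
          ~alarm = True
        power & ~alarm = True
          ~alarm = True
Both conjuncts True, so the formula holds.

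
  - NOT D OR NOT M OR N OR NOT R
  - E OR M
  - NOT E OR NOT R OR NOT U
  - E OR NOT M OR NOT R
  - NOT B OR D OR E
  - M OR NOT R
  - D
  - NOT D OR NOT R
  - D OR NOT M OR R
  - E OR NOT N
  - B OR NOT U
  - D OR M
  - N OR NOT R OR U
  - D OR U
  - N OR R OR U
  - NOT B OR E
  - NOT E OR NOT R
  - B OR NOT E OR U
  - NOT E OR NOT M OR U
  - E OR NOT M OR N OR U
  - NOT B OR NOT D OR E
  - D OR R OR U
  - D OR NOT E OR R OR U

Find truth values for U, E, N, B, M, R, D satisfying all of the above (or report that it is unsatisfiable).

U = False, E = True, N = True, B = True, M = False, R = False, D = True

Unit clause (D) forces D = True.
In (NOT D OR NOT R) only NOT R is left, so R = False.
Set U = False.
  then (N OR R OR U) forces N = True.
  then (E OR NOT N) forces E = True.
  then (B OR NOT E OR U) forces B = True.
  then (NOT E OR NOT M OR U) forces M = False.
All clauses satisfied.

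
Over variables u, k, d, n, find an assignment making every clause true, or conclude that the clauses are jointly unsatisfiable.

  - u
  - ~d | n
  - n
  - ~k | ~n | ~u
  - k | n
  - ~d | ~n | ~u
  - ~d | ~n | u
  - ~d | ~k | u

u = True, k = False, d = False, n = True

Unit clause (u) forces u = True.
Unit clause (n) forces n = True.
In (~k | ~n | ~u) only ~k is left, so k = False.
In (~d | ~n | ~u) only ~d is left, so d = False.
Check each clause:
  (u): u holds.
  (~d | n): ~d holds.
  (n): n holds.
  (~k | ~n | ~u): ~k holds.
  (k | n): n holds.
  (~d | ~n | ~u): ~d holds.
  (~d | ~n | u): ~d holds.
  (~d | ~k | u): ~d holds.
All clauses satisfied.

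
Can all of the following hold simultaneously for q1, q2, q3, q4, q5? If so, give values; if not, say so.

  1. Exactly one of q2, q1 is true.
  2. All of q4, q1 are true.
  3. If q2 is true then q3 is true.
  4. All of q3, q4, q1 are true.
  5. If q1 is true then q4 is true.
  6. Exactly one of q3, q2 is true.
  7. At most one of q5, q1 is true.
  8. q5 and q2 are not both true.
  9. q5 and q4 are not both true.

q1 = True, q2 = False, q3 = True, q4 = True, q5 = False

  (1) {q2, q1}: 1 true — exactly one ✓
  (2) {q4, q1}: all 2 true ✓
  (3) q2=F ⇒ q3: vacuous ✓
  (4) {q3, q4, q1}: all 3 true ✓
  (5) q1=T ⇒ q4: T ✓
  (6) {q3, q2}: 1 true — exactly one ✓
  (7) {q5, q1}: 1 true — at most one ✓
  (8) q5=F, q2=F — not both ✓
  (9) q5=F, q4=T — not both ✓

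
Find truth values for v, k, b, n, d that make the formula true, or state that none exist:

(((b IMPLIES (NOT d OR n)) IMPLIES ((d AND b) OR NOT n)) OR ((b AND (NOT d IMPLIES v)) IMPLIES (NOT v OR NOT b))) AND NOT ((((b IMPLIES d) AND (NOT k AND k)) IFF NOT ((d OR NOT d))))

The conjunct NOT ((((b IMPLIES d) AND (NOT k AND k)) IFF NOT ((d OR NOT d)))) is unsatisfiable on its own:
  k=F, b=F, d=F: evaluates to False.
  k=F, b=F, d=T: evaluates to False.
  k=F, b=T, d=F: evaluates to False.
  k=F, b=T, d=T: evaluates to False.
  k=T, b=F, d=F: evaluates to False.
  k=T, b=F, d=T: evaluates to False.
  k=T, b=T, d=F: evaluates to False.
  k=T, b=T, d=T: evaluates to False.
So the whole conjunction is unsatisfiable.

Unsatisfiable — no assignment works.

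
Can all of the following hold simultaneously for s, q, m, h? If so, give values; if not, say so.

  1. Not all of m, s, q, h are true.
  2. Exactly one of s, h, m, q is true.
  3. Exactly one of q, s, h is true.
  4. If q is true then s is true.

s=T, q=F, m=F, h=F

  (1) {m, s, q, h}: 1/4 true — not all ✓
  (2) {s, h, m, q}: 1 true — exactly one ✓
  (3) {q, s, h}: 1 true — exactly one ✓
  (4) q=F ⇒ s: vacuous ✓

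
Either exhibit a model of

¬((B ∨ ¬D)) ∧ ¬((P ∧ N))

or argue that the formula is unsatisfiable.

N = True, P = False, D = True, B = False

  ¬((B ∨ ¬D)) = True
    B ∨ ¬D = False
      ¬D = False
  ¬((P ∧ N)) = True
    P ∧ N = False
Both conjuncts True, so the formula holds.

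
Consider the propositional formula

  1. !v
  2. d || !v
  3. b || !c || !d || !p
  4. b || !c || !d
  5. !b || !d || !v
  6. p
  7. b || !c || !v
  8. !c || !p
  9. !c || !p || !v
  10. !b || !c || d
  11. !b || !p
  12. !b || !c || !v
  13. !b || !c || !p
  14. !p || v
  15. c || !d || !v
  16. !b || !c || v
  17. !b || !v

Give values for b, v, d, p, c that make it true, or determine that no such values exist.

The formula is unsatisfiable.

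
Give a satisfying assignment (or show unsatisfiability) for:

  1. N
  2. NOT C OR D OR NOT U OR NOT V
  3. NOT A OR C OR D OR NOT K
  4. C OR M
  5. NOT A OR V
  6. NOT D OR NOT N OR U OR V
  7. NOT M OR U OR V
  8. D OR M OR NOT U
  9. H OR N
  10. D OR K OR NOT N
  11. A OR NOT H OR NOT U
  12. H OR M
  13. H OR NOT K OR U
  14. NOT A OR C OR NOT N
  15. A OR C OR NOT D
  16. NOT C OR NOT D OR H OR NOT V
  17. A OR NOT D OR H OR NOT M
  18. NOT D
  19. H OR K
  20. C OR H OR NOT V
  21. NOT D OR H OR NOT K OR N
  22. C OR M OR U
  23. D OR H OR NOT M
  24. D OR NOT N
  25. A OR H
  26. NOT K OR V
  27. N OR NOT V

The formula is unsatisfiable.

Case N = True:
  (NOT D) forces D = False.
  Clause (D OR NOT N) is falsified — contradiction.
Case N = False:
  Clause (N) is falsified — contradiction.
Both cases fail, so the formula is unsatisfiable.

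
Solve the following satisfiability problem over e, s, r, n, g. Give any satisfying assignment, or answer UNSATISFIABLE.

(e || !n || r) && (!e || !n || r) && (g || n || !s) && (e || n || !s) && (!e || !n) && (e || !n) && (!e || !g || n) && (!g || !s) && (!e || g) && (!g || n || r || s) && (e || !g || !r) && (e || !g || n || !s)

Try e = True:
  (!e || !n) forces n = False.
  (!e || !g || n) forces g = False.
  clause (!e || g) is falsified — backtrack.
So e = False.
  then (e || !n) forces n = False.
  then (e || n || !s) forces s = False.
Set r = False.
  then (!g || n || r || s) forces g = False.
All clauses satisfied.

e: False, s: False, r: False, n: False, g: False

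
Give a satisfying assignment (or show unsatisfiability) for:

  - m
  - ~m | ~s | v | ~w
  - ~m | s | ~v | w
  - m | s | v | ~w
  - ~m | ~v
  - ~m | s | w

Unit clause (m) forces m = True.
In (~m | ~v) only ~v is left, so v = False.
Set w = False.
  then (~m | s | w) forces s = True.
Check each clause:
  (m): m holds.
  (~m | ~s | v | ~w): ~w holds.
  (~m | s | ~v | w): s holds.
  (m | s | v | ~w): m holds.
  (~m | ~v): ~v holds.
  (~m | s | w): s holds.
All clauses satisfied.

w=F; v=F; m=T; s=T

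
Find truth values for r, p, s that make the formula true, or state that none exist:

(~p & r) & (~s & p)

Case p = True: the conjunct ~p is False.
Case p = False: the conjunct p is False.
Both cases fail — unsatisfiable.

No satisfying assignment exists.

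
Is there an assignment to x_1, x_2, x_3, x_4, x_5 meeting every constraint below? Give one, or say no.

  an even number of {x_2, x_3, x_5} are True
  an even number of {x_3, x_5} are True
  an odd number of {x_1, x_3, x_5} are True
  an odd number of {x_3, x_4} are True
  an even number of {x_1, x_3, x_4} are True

x_1: True; x_2: False; x_3: False; x_4: True; x_5: False

{x_2, x_3, x_5}: 0 true → even ✓
{x_3, x_5}: 0 true → even ✓
{x_1, x_3, x_5}: 1 true → odd ✓
{x_3, x_4}: 1 true → odd ✓
{x_1, x_3, x_4}: 2 true → even ✓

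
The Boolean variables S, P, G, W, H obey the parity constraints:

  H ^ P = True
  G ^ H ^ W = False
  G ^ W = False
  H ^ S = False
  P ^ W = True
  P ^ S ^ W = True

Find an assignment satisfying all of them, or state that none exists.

S = False, P = True, G = False, W = False, H = False

H ^ P = F ^ T = True ✓
G ^ H ^ W = F ^ F ^ F = False ✓
G ^ W = F ^ F = False ✓
H ^ S = F ^ F = False ✓
P ^ W = T ^ F = True ✓
P ^ S ^ W = T ^ F ^ F = True ✓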